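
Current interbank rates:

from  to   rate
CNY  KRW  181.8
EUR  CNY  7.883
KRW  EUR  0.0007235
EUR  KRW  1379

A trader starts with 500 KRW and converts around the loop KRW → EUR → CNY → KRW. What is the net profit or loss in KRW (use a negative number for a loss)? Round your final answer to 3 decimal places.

18.435

500 KRW × 0.0007235 = 0.36175 EUR
0.36175 EUR × 7.883 = 2.85167525 CNY
2.85167525 CNY × 181.8 = 518.43456045 KRW
Net change: 518.43456045 − 500 = 18.43456045 KRW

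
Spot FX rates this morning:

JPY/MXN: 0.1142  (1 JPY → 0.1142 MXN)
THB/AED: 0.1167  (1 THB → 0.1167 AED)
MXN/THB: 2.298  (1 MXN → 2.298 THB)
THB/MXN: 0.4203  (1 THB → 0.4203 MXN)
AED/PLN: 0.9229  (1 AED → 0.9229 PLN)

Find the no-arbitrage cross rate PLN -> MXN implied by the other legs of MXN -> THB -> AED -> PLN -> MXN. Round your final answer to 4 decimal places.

4.0404

Known legs of the cycle: 2.298 × 0.1167 × 0.9229 = 0.24750018414
For no arbitrage the full-cycle product must be 1, so the missing rate is 1 / 0.24750018414 ≈ 4.040401.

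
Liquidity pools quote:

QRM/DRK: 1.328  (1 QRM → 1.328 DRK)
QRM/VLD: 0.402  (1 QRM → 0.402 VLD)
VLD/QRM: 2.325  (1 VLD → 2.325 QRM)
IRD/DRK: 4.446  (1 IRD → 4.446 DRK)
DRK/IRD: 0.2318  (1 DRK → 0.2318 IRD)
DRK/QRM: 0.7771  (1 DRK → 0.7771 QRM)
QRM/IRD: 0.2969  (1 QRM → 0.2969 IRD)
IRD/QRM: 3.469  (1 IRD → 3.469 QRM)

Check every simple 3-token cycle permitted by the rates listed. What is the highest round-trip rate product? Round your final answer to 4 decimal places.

1.0679

IRD→QRM→DRK→IRD: 3.469 × 1.328 × 0.2318 = 1.06786
IRD→DRK→QRM→IRD: 4.446 × 0.7771 × 0.2969 = 1.02579
Maximum is IRD→QRM→DRK→IRD at 1.0679; arbitrage exists.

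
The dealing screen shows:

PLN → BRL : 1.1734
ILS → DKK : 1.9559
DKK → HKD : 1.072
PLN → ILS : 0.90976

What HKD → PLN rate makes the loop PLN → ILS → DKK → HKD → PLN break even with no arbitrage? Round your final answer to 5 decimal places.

Known legs of the cycle: 0.90976 × 1.9559 × 1.072 = 1.907516354048
For no arbitrage the full-cycle product must be 1, so the missing rate is 1 / 1.907516354048 ≈ 0.5242419.

0.52424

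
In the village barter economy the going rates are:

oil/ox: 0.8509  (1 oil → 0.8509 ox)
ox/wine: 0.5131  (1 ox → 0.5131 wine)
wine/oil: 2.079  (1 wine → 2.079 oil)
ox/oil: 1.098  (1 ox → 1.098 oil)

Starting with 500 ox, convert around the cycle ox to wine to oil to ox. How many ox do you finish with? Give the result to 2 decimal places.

500 ox × 0.5131 = 256.55 wine
256.55 wine × 2.079 = 533.36745 oil
533.36745 oil × 0.8509 = 453.842363205 ox

453.84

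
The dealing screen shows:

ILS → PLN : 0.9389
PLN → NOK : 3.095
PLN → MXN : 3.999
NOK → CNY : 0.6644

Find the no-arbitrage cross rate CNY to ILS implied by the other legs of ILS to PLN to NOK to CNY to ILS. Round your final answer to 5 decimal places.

0.51795

Known legs of the cycle: 0.9389 × 3.095 × 0.6644 = 1.9306769702
For no arbitrage the full-cycle product must be 1, so the missing rate is 1 / 1.9306769702 ≈ 0.5179530.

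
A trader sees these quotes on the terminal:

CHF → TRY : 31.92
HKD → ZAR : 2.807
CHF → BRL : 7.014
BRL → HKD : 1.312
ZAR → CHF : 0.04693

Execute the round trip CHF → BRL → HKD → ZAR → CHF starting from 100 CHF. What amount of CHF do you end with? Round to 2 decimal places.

121.23

100 CHF × 7.014 = 701.4 BRL
701.4 BRL × 1.312 = 920.2368 HKD
920.2368 HKD × 2.807 = 2583.1046976 ZAR
2583.1046976 ZAR × 0.04693 = 121.225103458368 CHF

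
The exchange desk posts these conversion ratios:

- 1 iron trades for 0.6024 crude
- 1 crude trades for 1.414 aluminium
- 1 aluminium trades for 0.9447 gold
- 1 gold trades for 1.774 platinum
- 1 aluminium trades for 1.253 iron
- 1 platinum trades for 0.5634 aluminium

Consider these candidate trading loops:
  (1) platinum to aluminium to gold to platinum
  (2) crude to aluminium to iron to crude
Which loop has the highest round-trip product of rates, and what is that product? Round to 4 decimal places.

1.0673

(1) 0.5634 × 0.9447 × 1.774 = 0.94420
(2) 1.414 × 1.253 × 0.6024 = 1.06730
Highest is cycle (2) at 1.0673 (>1, arbitrage).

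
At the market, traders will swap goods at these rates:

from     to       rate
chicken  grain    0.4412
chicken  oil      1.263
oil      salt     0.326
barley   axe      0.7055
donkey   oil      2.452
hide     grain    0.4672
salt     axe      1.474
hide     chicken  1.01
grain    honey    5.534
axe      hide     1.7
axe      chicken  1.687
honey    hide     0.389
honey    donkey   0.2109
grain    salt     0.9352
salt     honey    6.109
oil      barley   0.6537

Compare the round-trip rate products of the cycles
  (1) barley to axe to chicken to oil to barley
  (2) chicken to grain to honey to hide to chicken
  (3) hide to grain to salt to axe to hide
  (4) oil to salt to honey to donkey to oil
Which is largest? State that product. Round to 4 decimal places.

(1) 0.7055 × 1.687 × 1.263 × 0.6537 = 0.98264
(2) 0.4412 × 5.534 × 0.389 × 1.01 = 0.95928
(3) 0.4672 × 0.9352 × 1.474 × 1.7 = 1.09485
(4) 0.326 × 6.109 × 0.2109 × 2.452 = 1.02988
Highest is cycle (3) at 1.0948 (>1, arbitrage).

1.0948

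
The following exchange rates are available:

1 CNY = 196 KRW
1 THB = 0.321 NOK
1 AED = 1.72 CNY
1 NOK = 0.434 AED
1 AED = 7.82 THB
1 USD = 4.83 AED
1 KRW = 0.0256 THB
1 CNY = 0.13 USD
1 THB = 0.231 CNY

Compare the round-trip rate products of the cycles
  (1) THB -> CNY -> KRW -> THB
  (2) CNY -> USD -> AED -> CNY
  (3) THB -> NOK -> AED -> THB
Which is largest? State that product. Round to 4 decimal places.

1.1591

(1) 0.231 × 196 × 0.0256 = 1.15907
(2) 0.13 × 4.83 × 1.72 = 1.07999
(3) 0.321 × 0.434 × 7.82 = 1.08944
Highest is cycle (1) at 1.1591 (>1, arbitrage).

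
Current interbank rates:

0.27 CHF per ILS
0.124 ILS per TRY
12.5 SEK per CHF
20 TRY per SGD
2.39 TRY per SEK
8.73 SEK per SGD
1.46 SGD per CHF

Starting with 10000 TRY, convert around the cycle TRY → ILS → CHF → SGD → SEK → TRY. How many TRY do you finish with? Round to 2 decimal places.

10000 TRY × 0.124 = 1240 ILS
1240 ILS × 0.27 = 334.8 CHF
334.8 CHF × 1.46 = 488.808 SGD
488.808 SGD × 8.73 = 4267.29384 SEK
4267.29384 SEK × 2.39 = 10198.8322776 TRY

10198.83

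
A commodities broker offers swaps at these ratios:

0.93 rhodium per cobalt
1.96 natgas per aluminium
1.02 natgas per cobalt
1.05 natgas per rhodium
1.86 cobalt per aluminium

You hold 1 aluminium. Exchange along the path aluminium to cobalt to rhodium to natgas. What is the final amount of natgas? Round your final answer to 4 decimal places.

1.8163

1 aluminium × 1.86 = 1.86 cobalt
1.86 cobalt × 0.93 = 1.7298 rhodium
1.7298 rhodium × 1.05 = 1.81629 natgas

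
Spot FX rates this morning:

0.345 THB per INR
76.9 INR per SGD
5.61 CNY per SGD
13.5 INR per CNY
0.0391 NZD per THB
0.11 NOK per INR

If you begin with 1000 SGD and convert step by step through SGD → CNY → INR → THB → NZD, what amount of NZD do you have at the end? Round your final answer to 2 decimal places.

1021.63

1000 SGD × 5.61 = 5610 CNY
5610 CNY × 13.5 = 75735 INR
75735 INR × 0.345 = 26128.575 THB
26128.575 THB × 0.0391 = 1021.6272825 NZD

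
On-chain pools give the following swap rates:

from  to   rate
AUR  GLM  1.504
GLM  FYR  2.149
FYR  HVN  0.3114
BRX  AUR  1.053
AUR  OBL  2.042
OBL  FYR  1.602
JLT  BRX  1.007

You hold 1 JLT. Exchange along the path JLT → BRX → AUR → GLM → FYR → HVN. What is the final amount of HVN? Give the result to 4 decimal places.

1.0672

1 JLT × 1.007 = 1.007 BRX
1.007 BRX × 1.053 = 1.060371 AUR
1.060371 AUR × 1.504 = 1.594797984 GLM
1.594797984 GLM × 2.149 = 3.427220867616 FYR
3.427220867616 FYR × 0.3114 = 1.0672365781756224 HVN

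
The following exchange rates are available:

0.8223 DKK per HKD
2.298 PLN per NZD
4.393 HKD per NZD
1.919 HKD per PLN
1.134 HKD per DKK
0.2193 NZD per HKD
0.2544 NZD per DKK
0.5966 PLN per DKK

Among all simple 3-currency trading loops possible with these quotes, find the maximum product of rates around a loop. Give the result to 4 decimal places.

0.9671

HKD→NZD→PLN→HKD: 0.2193 × 2.298 × 1.919 = 0.96708
HKD→DKK→PLN→HKD: 0.8223 × 0.5966 × 1.919 = 0.94143
HKD→DKK→NZD→HKD: 0.8223 × 0.2544 × 4.393 = 0.91899
Maximum is HKD→NZD→PLN→HKD at 0.9671; no arbitrage — every cycle loses value.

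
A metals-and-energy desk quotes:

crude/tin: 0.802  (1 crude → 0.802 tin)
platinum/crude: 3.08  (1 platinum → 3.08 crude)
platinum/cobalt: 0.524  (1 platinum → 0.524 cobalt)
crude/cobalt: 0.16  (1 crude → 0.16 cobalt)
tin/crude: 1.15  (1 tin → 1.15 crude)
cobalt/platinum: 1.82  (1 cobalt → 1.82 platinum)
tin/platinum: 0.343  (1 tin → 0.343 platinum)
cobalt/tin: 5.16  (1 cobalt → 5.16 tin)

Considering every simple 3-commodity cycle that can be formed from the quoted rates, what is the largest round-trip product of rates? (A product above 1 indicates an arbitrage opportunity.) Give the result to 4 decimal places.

tin→crude→cobalt→tin: 1.15 × 0.16 × 5.16 = 0.94944
platinum→cobalt→tin→platinum: 0.524 × 5.16 × 0.343 = 0.92742
platinum→crude→cobalt→platinum: 3.08 × 0.16 × 1.82 = 0.89690
platinum→crude→tin→platinum: 3.08 × 0.802 × 0.343 = 0.84726
Maximum is tin→crude→cobalt→tin at 0.9494; no arbitrage — every cycle loses value.

0.9494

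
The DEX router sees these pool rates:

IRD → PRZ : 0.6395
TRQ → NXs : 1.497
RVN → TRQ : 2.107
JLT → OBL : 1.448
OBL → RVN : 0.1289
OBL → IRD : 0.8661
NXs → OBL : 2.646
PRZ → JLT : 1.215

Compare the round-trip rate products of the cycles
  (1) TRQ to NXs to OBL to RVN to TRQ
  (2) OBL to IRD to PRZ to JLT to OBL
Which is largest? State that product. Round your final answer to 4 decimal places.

1.0758

(1) 1.497 × 2.646 × 0.1289 × 2.107 = 1.07579
(2) 0.8661 × 0.6395 × 1.215 × 1.448 = 0.97444
Highest is cycle (1) at 1.0758 (>1, arbitrage).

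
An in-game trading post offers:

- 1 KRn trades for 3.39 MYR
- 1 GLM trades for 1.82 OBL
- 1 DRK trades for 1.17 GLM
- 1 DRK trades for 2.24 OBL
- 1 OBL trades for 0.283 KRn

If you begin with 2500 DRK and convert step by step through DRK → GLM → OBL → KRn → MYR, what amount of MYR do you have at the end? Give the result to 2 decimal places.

2500 DRK × 1.17 = 2925 GLM
2925 GLM × 1.82 = 5323.5 OBL
5323.5 OBL × 0.283 = 1506.5505 KRn
1506.5505 KRn × 3.39 = 5107.206195 MYR

5107.21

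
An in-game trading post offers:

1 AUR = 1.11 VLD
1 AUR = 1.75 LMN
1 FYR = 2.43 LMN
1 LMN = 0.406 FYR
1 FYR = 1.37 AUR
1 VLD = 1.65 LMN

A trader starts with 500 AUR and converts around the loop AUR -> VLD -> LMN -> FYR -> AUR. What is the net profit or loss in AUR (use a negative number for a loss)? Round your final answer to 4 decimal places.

500 AUR × 1.11 = 555 VLD
555 VLD × 1.65 = 915.75 LMN
915.75 LMN × 0.406 = 371.7945 FYR
371.7945 FYR × 1.37 = 509.358465 AUR
Net change: 509.358465 − 500 = 9.358465 AUR

9.3585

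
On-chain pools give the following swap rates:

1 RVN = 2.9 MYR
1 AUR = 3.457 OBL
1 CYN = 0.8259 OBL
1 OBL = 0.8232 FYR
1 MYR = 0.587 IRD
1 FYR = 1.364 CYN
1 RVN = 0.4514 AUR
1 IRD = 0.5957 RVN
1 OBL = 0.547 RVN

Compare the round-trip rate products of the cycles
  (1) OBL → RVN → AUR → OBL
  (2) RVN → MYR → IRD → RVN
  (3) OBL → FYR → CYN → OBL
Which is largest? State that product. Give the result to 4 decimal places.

1.0141

(1) 0.547 × 0.4514 × 3.457 = 0.85359
(2) 2.9 × 0.587 × 0.5957 = 1.01406
(3) 0.8232 × 1.364 × 0.8259 = 0.92736
Highest is cycle (2) at 1.0141 (>1, arbitrage).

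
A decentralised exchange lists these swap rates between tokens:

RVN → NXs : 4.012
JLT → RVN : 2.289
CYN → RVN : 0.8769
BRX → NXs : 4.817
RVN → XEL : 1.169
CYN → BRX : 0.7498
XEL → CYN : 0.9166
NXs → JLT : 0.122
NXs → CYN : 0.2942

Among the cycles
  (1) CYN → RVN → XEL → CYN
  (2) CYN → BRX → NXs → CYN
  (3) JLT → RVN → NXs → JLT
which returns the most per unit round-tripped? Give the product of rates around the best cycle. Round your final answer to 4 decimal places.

(1) 0.8769 × 1.169 × 0.9166 = 0.93960
(2) 0.7498 × 4.817 × 0.2942 = 1.06259
(3) 2.289 × 4.012 × 0.122 = 1.12038
Highest is cycle (3) at 1.1204 (>1, arbitrage).

1.1204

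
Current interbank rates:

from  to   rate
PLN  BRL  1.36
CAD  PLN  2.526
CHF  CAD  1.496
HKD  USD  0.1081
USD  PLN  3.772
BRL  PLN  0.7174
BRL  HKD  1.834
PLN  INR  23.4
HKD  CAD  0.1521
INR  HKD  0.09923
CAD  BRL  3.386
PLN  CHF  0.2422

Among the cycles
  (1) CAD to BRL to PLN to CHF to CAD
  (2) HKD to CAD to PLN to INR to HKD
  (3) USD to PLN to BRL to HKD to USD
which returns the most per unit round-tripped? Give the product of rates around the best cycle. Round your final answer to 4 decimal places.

(1) 3.386 × 0.7174 × 0.2422 × 1.496 = 0.88014
(2) 0.1521 × 2.526 × 23.4 × 0.09923 = 0.89212
(3) 3.772 × 1.36 × 1.834 × 0.1081 = 1.01703
Highest is cycle (3) at 1.0170 (>1, arbitrage).

1.0170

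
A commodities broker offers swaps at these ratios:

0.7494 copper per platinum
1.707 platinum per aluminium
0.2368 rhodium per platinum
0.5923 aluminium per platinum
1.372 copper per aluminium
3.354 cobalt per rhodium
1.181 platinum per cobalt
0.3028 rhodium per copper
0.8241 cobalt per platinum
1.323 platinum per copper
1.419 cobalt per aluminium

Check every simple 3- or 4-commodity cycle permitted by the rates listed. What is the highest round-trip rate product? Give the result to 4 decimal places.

platinum→aluminium→copper→platinum: 0.5923 × 1.372 × 1.323 = 1.07512
platinum→aluminium→cobalt→platinum: 0.5923 × 1.419 × 1.181 = 0.99260
platinum→rhodium→cobalt→platinum: 0.2368 × 3.354 × 1.181 = 0.93798
platinum→copper→rhodium→cobalt→platinum: 0.7494 × 0.3028 × 3.354 × 1.181 = 0.89884
Maximum is platinum→aluminium→copper→platinum at 1.0751; arbitrage exists.

1.0751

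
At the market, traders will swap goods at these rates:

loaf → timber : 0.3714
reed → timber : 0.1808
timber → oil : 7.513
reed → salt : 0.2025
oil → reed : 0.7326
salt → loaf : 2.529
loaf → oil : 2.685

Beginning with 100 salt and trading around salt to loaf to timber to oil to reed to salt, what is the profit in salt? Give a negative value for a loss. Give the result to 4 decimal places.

4.6878

100 salt × 2.529 = 252.9 loaf
252.9 loaf × 0.3714 = 93.92706 timber
93.92706 timber × 7.513 = 705.67400178 oil
705.67400178 oil × 0.7326 = 516.976773704028 reed
516.976773704028 reed × 0.2025 = 104.68779667506567 salt
Net change: 104.68779667506567 − 100 = 4.68779667506567 salt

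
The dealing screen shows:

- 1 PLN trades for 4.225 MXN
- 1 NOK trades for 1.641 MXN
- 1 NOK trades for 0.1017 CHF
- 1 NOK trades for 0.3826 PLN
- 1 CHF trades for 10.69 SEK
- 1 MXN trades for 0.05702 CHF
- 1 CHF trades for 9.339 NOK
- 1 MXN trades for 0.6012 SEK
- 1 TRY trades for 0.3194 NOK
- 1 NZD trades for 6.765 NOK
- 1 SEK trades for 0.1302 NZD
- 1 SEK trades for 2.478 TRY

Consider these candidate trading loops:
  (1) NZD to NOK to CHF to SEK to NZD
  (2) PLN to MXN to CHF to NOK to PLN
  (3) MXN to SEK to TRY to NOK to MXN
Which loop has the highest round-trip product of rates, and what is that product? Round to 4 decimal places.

0.9576

(1) 6.765 × 0.1017 × 10.69 × 0.1302 = 0.95759
(2) 4.225 × 0.05702 × 9.339 × 0.3826 = 0.86079
(3) 0.6012 × 2.478 × 0.3194 × 1.641 = 0.78084
Highest is cycle (1) at 0.9576 (≤1, no arbitrage).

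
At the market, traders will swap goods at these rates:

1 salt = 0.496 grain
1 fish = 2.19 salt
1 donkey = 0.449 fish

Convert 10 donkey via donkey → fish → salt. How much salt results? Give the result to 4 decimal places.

9.8331

10 donkey × 0.449 = 4.49 fish
4.49 fish × 2.19 = 9.8331 salt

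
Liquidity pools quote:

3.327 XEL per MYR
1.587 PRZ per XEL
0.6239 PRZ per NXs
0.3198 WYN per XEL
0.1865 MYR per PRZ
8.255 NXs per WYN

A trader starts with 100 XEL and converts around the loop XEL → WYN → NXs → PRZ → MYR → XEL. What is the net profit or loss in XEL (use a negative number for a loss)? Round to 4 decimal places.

100 XEL × 0.3198 = 31.98 WYN
31.98 WYN × 8.255 = 263.9949 NXs
263.9949 NXs × 0.6239 = 164.70641811 PRZ
164.70641811 PRZ × 0.1865 = 30.717746977515 MYR
30.717746977515 MYR × 3.327 = 102.197944194192405 XEL
Net change: 102.197944194192405 − 100 = 2.197944194192405 XEL

2.1979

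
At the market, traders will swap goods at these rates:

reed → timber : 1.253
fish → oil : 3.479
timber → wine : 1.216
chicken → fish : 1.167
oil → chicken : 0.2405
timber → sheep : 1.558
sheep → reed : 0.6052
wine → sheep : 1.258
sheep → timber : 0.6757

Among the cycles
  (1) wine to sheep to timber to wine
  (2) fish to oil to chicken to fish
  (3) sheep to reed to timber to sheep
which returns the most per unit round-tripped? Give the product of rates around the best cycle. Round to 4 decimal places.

(1) 1.258 × 0.6757 × 1.216 = 1.03364
(2) 3.479 × 0.2405 × 1.167 = 0.97643
(3) 0.6052 × 1.253 × 1.558 = 1.18146
Highest is cycle (3) at 1.1815 (>1, arbitrage).

1.1815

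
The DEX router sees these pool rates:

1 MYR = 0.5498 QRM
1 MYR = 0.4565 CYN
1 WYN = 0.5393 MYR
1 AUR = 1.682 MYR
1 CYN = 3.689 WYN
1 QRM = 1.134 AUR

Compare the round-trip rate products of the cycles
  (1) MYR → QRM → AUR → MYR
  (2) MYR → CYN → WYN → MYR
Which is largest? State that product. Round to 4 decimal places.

(1) 0.5498 × 1.134 × 1.682 = 1.04868
(2) 0.4565 × 3.689 × 0.5393 = 0.90820
Highest is cycle (1) at 1.0487 (>1, arbitrage).

1.0487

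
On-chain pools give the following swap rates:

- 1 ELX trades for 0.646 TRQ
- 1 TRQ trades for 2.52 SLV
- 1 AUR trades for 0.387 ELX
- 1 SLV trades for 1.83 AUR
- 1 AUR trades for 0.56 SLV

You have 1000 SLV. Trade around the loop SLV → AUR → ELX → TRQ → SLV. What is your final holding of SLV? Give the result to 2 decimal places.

1152.91

1000 SLV × 1.83 = 1830 AUR
1830 AUR × 0.387 = 708.21 ELX
708.21 ELX × 0.646 = 457.50366 TRQ
457.50366 TRQ × 2.52 = 1152.9092232 SLV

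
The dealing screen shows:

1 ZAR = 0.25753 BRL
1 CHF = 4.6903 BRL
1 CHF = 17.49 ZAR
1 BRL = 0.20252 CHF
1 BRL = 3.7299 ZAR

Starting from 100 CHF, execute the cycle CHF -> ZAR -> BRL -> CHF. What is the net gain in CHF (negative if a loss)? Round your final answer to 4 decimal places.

100 CHF × 17.49 = 1749 ZAR
1749 ZAR × 0.25753 = 450.41997 BRL
450.41997 BRL × 0.20252 = 91.2190523244 CHF
Net change: 91.2190523244 − 100 = -8.7809476756 CHF

-8.7809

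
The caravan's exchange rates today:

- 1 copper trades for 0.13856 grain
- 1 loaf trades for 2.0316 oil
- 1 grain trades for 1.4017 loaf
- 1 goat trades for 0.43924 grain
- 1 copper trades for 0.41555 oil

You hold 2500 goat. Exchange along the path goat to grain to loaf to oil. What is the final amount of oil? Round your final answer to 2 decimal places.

3127.05

2500 goat × 0.43924 = 1098.1 grain
1098.1 grain × 1.4017 = 1539.20677 loaf
1539.20677 loaf × 2.0316 = 3127.052473932 oil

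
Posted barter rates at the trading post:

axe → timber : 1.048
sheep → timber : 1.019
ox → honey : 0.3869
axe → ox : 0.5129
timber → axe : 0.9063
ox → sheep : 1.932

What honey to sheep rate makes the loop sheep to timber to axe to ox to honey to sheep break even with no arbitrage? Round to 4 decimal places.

5.4566

Known legs of the cycle: 1.019 × 0.9063 × 0.5129 × 0.3869 = 0.183264182022897
For no arbitrage the full-cycle product must be 1, so the missing rate is 1 / 0.183264182022897 ≈ 5.456604.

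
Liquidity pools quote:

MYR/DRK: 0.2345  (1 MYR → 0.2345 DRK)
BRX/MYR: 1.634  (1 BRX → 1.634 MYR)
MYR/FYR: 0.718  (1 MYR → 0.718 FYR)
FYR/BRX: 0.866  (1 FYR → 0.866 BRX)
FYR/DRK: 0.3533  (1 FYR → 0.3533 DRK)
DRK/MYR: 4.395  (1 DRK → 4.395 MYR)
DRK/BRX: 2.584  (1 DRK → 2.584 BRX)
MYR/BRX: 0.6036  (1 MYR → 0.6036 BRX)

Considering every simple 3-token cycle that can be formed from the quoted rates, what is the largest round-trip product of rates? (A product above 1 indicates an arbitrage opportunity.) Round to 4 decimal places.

MYR→FYR→DRK→MYR: 0.718 × 0.3533 × 4.395 = 1.11488
MYR→FYR→BRX→MYR: 0.718 × 0.866 × 1.634 = 1.01600
MYR→DRK→BRX→MYR: 0.2345 × 2.584 × 1.634 = 0.99012
Maximum is MYR→FYR→DRK→MYR at 1.1149; arbitrage exists.

1.1149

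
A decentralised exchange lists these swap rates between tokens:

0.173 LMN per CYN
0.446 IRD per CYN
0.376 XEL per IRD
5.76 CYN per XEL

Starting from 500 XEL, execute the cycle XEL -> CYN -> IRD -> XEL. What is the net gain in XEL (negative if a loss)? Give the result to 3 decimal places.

-17.036

500 XEL × 5.76 = 2880 CYN
2880 CYN × 0.446 = 1284.48 IRD
1284.48 IRD × 0.376 = 482.96448 XEL
Net change: 482.96448 − 500 = -17.03552 XEL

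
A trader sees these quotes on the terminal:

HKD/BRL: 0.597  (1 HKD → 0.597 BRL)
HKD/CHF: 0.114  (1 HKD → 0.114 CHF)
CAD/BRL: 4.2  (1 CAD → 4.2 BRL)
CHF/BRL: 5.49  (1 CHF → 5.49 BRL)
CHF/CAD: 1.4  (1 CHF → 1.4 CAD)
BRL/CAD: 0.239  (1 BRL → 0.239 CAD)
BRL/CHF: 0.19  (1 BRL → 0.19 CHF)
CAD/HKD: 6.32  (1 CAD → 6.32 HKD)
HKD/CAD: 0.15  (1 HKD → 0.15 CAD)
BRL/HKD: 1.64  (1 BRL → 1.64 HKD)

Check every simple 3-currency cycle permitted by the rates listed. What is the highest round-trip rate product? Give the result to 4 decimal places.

1.1172

BRL→CHF→CAD→BRL: 0.19 × 1.4 × 4.2 = 1.11720
HKD→CAD→BRL→HKD: 0.15 × 4.2 × 1.64 = 1.03320
HKD→CHF→BRL→HKD: 0.114 × 5.49 × 1.64 = 1.02641
HKD→CHF→CAD→HKD: 0.114 × 1.4 × 6.32 = 1.00867
HKD→BRL→CAD→HKD: 0.597 × 0.239 × 6.32 = 0.90176
Maximum is BRL→CHF→CAD→BRL at 1.1172; arbitrage exists.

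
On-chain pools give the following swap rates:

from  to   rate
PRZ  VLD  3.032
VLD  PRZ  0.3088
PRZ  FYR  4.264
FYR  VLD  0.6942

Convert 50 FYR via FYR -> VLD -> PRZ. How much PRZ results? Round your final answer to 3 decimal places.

50 FYR × 0.6942 = 34.71 VLD
34.71 VLD × 0.3088 = 10.718448 PRZ

10.718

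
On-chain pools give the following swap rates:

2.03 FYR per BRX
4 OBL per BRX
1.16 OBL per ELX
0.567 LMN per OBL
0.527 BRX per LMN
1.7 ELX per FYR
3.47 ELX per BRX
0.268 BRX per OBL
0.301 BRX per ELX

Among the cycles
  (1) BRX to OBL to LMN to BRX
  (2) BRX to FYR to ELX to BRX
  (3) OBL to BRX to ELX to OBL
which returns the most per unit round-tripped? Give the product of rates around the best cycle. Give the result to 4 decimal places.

(1) 4 × 0.567 × 0.527 = 1.19524
(2) 2.03 × 1.7 × 0.301 = 1.03875
(3) 0.268 × 3.47 × 1.16 = 1.07875
Highest is cycle (1) at 1.1952 (>1, arbitrage).

1.1952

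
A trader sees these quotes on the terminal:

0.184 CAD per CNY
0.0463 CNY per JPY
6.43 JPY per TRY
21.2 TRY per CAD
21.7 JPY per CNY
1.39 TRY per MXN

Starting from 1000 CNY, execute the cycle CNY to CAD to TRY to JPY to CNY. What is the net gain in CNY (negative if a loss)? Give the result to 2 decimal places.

1000 CNY × 0.184 = 184 CAD
184 CAD × 21.2 = 3900.8 TRY
3900.8 TRY × 6.43 = 25082.144 JPY
25082.144 JPY × 0.0463 = 1161.3032672 CNY
Net change: 1161.3032672 − 1000 = 161.3032672 CNY

161.30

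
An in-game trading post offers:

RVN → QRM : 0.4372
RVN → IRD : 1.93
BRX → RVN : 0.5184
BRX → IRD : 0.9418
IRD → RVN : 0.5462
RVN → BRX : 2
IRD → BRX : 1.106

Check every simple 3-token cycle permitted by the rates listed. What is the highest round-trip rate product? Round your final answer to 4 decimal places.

1.1066

IRD→BRX→RVN→IRD: 1.106 × 0.5184 × 1.93 = 1.10657
IRD→RVN→BRX→IRD: 0.5462 × 2 × 0.9418 = 1.02882
Maximum is IRD→BRX→RVN→IRD at 1.1066; arbitrage exists.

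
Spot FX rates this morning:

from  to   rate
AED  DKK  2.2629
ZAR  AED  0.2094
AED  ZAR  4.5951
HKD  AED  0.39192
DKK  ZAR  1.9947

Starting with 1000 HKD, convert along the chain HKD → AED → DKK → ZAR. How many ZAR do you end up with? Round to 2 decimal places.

1000 HKD × 0.39192 = 391.92 AED
391.92 AED × 2.2629 = 886.875768 DKK
886.875768 DKK × 1.9947 = 1769.0510944296 ZAR

1769.05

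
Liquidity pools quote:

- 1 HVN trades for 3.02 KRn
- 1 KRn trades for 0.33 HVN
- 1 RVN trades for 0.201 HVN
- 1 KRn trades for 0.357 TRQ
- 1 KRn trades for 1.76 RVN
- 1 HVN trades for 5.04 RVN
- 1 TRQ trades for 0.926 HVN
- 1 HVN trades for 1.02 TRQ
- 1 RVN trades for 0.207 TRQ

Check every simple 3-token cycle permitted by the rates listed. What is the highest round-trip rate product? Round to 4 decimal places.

KRn→RVN→HVN→KRn: 1.76 × 0.201 × 3.02 = 1.06836
KRn→TRQ→HVN→KRn: 0.357 × 0.926 × 3.02 = 0.99836
HVN→RVN→TRQ→HVN: 5.04 × 0.207 × 0.926 = 0.96608
Maximum is KRn→RVN→HVN→KRn at 1.0684; arbitrage exists.

1.0684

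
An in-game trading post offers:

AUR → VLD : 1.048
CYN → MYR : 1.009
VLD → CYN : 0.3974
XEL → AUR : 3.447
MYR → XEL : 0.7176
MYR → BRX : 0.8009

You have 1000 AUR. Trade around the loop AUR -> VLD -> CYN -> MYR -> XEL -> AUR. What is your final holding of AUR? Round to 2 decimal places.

1039.45

1000 AUR × 1.048 = 1048 VLD
1048 VLD × 0.3974 = 416.4752 CYN
416.4752 CYN × 1.009 = 420.2234768 MYR
420.2234768 MYR × 0.7176 = 301.55236695168 XEL
301.55236695168 XEL × 3.447 = 1039.45100888244096 AUR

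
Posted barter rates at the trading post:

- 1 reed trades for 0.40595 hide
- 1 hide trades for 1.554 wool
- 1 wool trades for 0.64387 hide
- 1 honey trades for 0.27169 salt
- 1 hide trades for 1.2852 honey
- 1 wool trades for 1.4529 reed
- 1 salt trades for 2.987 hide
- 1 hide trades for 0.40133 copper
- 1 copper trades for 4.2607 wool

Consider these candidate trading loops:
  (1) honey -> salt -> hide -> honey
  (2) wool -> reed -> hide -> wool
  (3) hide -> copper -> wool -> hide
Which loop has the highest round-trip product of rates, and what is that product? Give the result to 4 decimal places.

1.1010

(1) 0.27169 × 2.987 × 1.2852 = 1.04299
(2) 1.4529 × 0.40595 × 1.554 = 0.91656
(3) 0.40133 × 4.2607 × 0.64387 = 1.10098
Highest is cycle (3) at 1.1010 (>1, arbitrage).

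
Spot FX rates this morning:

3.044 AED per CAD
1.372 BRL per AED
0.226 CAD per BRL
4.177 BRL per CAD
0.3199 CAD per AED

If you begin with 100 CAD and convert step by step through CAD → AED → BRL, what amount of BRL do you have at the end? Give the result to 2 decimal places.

100 CAD × 3.044 = 304.4 AED
304.4 AED × 1.372 = 417.6368 BRL

417.64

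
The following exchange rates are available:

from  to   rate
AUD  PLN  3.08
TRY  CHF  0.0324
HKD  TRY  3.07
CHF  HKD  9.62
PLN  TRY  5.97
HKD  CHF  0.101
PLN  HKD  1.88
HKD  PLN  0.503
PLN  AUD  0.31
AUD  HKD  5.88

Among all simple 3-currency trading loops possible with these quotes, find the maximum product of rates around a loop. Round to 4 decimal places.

TRY→CHF→HKD→TRY: 0.0324 × 9.62 × 3.07 = 0.95688
PLN→AUD→HKD→PLN: 0.31 × 5.88 × 0.503 = 0.91687
Maximum is TRY→CHF→HKD→TRY at 0.9569; no arbitrage — every cycle loses value.

0.9569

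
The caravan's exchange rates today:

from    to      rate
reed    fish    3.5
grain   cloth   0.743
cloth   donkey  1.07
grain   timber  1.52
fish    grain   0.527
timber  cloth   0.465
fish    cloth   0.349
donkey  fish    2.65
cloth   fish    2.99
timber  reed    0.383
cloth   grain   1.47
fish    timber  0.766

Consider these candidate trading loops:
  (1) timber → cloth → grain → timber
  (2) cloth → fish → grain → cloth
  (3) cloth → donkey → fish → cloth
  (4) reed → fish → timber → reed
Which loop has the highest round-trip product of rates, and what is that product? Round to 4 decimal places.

1.1708

(1) 0.465 × 1.47 × 1.52 = 1.03900
(2) 2.99 × 0.527 × 0.743 = 1.17077
(3) 1.07 × 2.65 × 0.349 = 0.98959
(4) 3.5 × 0.766 × 0.383 = 1.02682
Highest is cycle (2) at 1.1708 (>1, arbitrage).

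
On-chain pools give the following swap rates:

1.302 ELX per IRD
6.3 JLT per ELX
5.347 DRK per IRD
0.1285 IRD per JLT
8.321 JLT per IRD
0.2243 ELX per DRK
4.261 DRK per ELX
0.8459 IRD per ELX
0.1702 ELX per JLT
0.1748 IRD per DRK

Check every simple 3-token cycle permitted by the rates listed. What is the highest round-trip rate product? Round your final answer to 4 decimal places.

1.1980

ELX→IRD→JLT→ELX: 0.8459 × 8.321 × 0.1702 = 1.19799
ELX→JLT→IRD→ELX: 6.3 × 0.1285 × 1.302 = 1.05403
ELX→IRD→DRK→ELX: 0.8459 × 5.347 × 0.2243 = 1.01452
ELX→DRK→IRD→ELX: 4.261 × 0.1748 × 1.302 = 0.96976
Maximum is ELX→IRD→JLT→ELX at 1.1980; arbitrage exists.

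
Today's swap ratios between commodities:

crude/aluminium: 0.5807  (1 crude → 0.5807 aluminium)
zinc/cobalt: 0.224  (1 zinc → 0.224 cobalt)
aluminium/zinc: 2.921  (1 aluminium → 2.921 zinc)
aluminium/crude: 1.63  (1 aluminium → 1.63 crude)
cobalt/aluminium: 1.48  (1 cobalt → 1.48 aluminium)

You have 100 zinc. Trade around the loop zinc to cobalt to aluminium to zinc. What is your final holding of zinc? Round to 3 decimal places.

96.837

100 zinc × 0.224 = 22.4 cobalt
22.4 cobalt × 1.48 = 33.152 aluminium
33.152 aluminium × 2.921 = 96.836992 zinc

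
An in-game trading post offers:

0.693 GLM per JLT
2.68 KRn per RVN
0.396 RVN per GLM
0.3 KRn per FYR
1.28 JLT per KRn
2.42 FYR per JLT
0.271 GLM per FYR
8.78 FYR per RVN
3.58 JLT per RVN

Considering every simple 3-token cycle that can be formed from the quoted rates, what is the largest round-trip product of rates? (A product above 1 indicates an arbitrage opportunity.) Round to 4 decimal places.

0.9825

RVN→JLT→GLM→RVN: 3.58 × 0.693 × 0.396 = 0.98245
FYR→GLM→RVN→FYR: 0.271 × 0.396 × 8.78 = 0.94223
FYR→KRn→JLT→FYR: 0.3 × 1.28 × 2.42 = 0.92928
Maximum is RVN→JLT→GLM→RVN at 0.9825; no arbitrage — every cycle loses value.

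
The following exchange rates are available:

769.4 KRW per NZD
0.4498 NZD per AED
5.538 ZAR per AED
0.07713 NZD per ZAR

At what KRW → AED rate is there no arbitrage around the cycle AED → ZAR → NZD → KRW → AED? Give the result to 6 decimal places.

0.003043

Known legs of the cycle: 5.538 × 0.07713 × 769.4 = 328.646086236
For no arbitrage the full-cycle product must be 1, so the missing rate is 1 / 328.646086236 ≈ 0.00304279.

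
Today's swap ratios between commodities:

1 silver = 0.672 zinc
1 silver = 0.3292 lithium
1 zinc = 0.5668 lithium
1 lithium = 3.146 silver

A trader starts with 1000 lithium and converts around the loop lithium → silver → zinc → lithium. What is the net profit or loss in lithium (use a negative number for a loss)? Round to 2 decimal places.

198.28

1000 lithium × 3.146 = 3146 silver
3146 silver × 0.672 = 2114.112 zinc
2114.112 zinc × 0.5668 = 1198.2786816 lithium
Net change: 1198.2786816 − 1000 = 198.2786816 lithium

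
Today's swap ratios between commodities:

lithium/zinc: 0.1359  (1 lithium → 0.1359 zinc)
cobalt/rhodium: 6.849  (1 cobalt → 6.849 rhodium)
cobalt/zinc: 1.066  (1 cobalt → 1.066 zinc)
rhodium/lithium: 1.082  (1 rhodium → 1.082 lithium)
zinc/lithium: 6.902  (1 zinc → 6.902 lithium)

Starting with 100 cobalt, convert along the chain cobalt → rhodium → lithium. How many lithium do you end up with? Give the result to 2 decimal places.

100 cobalt × 6.849 = 684.9 rhodium
684.9 rhodium × 1.082 = 741.0618 lithium

741.06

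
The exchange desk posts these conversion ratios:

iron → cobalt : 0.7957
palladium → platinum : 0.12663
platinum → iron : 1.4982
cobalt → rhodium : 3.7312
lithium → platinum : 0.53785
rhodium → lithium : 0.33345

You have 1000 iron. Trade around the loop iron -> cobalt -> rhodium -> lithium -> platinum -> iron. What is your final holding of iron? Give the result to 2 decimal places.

1000 iron × 0.7957 = 795.7 cobalt
795.7 cobalt × 3.7312 = 2968.91584 rhodium
2968.91584 rhodium × 0.33345 = 989.984986848 lithium
989.984986848 lithium × 0.53785 = 532.4634251761968 platinum
532.4634251761968 platinum × 1.4982 = 797.73670359897804576 iron

797.74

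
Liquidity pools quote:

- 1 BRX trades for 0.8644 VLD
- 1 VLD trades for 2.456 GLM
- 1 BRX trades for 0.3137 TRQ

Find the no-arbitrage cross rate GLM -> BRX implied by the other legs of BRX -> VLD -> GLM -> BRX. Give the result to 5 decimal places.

0.47104

Known legs of the cycle: 0.8644 × 2.456 = 2.1229664
For no arbitrage the full-cycle product must be 1, so the missing rate is 1 / 2.1229664 ≈ 0.4710390.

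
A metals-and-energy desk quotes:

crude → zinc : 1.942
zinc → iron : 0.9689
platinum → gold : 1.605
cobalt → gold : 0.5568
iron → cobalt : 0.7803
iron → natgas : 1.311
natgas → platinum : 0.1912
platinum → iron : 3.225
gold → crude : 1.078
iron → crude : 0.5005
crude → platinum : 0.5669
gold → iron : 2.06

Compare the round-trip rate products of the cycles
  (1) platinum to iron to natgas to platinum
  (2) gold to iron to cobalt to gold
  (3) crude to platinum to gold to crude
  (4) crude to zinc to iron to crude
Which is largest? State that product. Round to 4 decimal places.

0.9808

(1) 3.225 × 1.311 × 0.1912 = 0.80839
(2) 2.06 × 0.7803 × 0.5568 = 0.89501
(3) 0.5669 × 1.605 × 1.078 = 0.98084
(4) 1.942 × 0.9689 × 0.5005 = 0.94174
Highest is cycle (3) at 0.9808 (≤1, no arbitrage).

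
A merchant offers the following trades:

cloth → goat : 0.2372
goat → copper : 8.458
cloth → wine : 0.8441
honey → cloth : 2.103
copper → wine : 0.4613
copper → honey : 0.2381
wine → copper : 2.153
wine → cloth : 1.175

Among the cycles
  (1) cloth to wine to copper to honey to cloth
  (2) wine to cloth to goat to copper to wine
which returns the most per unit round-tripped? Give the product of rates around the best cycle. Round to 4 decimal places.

(1) 0.8441 × 2.153 × 0.2381 × 2.103 = 0.90999
(2) 1.175 × 0.2372 × 8.458 × 0.4613 = 1.08744
Highest is cycle (2) at 1.0874 (>1, arbitrage).

1.0874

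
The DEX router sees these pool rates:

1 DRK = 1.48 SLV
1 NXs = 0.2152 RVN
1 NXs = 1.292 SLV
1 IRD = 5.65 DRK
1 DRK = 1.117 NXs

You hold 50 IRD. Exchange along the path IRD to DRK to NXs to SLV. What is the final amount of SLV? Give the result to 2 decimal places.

50 IRD × 5.65 = 282.5 DRK
282.5 DRK × 1.117 = 315.5525 NXs
315.5525 NXs × 1.292 = 407.69383 SLV

407.69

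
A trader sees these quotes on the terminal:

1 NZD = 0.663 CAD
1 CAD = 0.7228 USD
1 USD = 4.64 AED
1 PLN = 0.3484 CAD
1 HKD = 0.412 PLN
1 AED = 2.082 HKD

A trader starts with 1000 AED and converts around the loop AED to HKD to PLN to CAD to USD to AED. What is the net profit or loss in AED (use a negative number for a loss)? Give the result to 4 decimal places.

2.2873

1000 AED × 2.082 = 2082 HKD
2082 HKD × 0.412 = 857.784 PLN
857.784 PLN × 0.3484 = 298.8519456 CAD
298.8519456 CAD × 0.7228 = 216.01018627968 USD
216.01018627968 USD × 4.64 = 1002.2872643377152 AED
Net change: 1002.2872643377152 − 1000 = 2.2872643377152 AED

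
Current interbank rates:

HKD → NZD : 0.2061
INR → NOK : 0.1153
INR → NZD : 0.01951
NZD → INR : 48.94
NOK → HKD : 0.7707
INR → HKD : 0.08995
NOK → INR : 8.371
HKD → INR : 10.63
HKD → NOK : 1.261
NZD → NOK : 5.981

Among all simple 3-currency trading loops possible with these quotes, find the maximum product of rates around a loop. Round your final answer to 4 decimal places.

0.9768

NZD→NOK→INR→NZD: 5.981 × 8.371 × 0.01951 = 0.97681
HKD→NZD→NOK→HKD: 0.2061 × 5.981 × 0.7707 = 0.95003
HKD→NOK→INR→HKD: 1.261 × 8.371 × 0.08995 = 0.94950
HKD→INR→NOK→HKD: 10.63 × 0.1153 × 0.7707 = 0.94460
HKD→NZD→INR→HKD: 0.2061 × 48.94 × 0.08995 = 0.90728
Maximum is NZD→NOK→INR→NZD at 0.9768; no arbitrage — every cycle loses value.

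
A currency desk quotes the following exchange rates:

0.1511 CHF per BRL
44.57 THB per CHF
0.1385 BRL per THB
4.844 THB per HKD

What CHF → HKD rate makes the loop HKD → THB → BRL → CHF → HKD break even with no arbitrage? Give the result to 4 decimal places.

9.8646

Known legs of the cycle: 4.844 × 0.1385 × 0.1511 = 0.1013720834
For no arbitrage the full-cycle product must be 1, so the missing rate is 1 / 0.1013720834 ≈ 9.864649.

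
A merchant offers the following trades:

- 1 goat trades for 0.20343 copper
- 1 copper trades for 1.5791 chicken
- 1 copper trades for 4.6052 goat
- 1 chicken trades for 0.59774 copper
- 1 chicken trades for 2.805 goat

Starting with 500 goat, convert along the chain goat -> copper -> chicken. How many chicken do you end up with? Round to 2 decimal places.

500 goat × 0.20343 = 101.715 copper
101.715 copper × 1.5791 = 160.6181565 chicken

160.62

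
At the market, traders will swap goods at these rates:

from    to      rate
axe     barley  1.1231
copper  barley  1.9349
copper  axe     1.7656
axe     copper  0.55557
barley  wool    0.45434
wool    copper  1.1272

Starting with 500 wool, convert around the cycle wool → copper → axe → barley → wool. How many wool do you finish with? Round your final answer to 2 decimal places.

507.76

500 wool × 1.1272 = 563.6 copper
563.6 copper × 1.7656 = 995.09216 axe
995.09216 axe × 1.1231 = 1117.588004896 barley
1117.588004896 barley × 0.45434 = 507.76493414444864 wool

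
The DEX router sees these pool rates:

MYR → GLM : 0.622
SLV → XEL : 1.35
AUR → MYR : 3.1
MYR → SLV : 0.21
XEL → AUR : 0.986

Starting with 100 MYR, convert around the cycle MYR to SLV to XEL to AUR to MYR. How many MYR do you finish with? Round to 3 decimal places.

100 MYR × 0.21 = 21 SLV
21 SLV × 1.35 = 28.35 XEL
28.35 XEL × 0.986 = 27.9531 AUR
27.9531 AUR × 3.1 = 86.65461 MYR

86.655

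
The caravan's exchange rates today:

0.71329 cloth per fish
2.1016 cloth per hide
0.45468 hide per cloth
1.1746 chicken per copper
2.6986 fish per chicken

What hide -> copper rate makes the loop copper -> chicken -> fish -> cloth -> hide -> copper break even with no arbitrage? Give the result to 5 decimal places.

Known legs of the cycle: 1.1746 × 2.6986 × 0.71329 × 0.45468 = 1.028017480035600432
For no arbitrage the full-cycle product must be 1, so the missing rate is 1 / 1.028017480035600432 ≈ 0.9727461.

0.97275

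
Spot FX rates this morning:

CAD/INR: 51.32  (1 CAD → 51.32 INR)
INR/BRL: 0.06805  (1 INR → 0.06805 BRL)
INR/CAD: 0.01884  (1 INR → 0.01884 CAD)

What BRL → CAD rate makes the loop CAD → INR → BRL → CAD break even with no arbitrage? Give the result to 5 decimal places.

Known legs of the cycle: 51.32 × 0.06805 = 3.492326
For no arbitrage the full-cycle product must be 1, so the missing rate is 1 / 3.492326 ≈ 0.2863421.

0.28634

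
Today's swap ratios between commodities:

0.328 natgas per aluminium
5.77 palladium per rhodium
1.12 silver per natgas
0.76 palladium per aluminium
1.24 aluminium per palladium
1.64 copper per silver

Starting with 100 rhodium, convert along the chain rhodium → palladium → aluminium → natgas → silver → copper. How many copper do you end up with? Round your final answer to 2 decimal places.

431.06

100 rhodium × 5.77 = 577 palladium
577 palladium × 1.24 = 715.48 aluminium
715.48 aluminium × 0.328 = 234.67744 natgas
234.67744 natgas × 1.12 = 262.8387328 silver
262.8387328 silver × 1.64 = 431.055521792 copper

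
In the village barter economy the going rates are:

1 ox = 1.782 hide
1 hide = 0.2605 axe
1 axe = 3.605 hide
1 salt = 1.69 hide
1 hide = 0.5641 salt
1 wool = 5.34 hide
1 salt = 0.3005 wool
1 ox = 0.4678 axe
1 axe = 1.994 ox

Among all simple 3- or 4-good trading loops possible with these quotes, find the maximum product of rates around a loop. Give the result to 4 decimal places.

0.9256

hide→axe→ox→hide: 0.2605 × 1.994 × 1.782 = 0.92564
hide→salt→wool→hide: 0.5641 × 0.3005 × 5.34 = 0.90519
Maximum is hide→axe→ox→hide at 0.9256; no arbitrage — every cycle loses value.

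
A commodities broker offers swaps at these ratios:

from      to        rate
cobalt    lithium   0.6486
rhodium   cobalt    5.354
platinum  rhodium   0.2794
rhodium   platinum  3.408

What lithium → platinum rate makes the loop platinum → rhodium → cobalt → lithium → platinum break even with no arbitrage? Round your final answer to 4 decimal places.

1.0307

Known legs of the cycle: 0.2794 × 5.354 × 0.6486 = 0.97024566936
For no arbitrage the full-cycle product must be 1, so the missing rate is 1 / 0.97024566936 ≈ 1.030667.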